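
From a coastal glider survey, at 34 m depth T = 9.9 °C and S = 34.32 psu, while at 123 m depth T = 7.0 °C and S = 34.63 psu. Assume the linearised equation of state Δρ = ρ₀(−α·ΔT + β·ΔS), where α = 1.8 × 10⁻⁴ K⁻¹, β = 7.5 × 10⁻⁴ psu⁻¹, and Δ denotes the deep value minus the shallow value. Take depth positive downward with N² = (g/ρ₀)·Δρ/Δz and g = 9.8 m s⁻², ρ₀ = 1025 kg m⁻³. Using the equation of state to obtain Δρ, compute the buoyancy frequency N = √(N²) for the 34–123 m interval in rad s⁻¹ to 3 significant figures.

9.11 × 10⁻³ rad s⁻¹

ΔT = -2.9 K, ΔS = +0.31 psu (deep − shallow).
Δρ/ρ₀ = −αΔT + βΔS = 5.22 × 10⁻⁴ + 2.325 × 10⁻⁴ = 7.545 × 10⁻⁴, so Δρ ≈ 0.7734 kg m⁻³.
N² = (g/ρ₀)·Δρ/Δz = g·(Δρ/ρ₀)/Δz = 9.8 × 7.545 × 10⁻⁴ / 89 = 8.3080 × 10⁻⁵ s⁻².
N = √(8.3080 × 10⁻⁵) = 9.1148 × 10⁻³ rad s⁻¹ ≈ 9.11 × 10⁻³ rad s⁻¹.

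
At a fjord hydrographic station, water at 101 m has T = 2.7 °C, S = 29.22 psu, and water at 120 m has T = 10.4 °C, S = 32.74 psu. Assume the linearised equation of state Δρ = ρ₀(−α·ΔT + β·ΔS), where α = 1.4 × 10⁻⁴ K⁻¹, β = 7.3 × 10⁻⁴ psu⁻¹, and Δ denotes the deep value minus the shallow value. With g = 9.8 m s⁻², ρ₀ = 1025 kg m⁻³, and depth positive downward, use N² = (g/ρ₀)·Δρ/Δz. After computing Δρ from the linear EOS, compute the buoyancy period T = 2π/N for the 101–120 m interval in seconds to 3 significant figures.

227 s

ΔT = +7.7 K, ΔS = +3.52 psu (deep − shallow).
Δρ/ρ₀ = −αΔT + βΔS = -1.078 × 10⁻³ + 2.5696 × 10⁻³ = 1.4916 × 10⁻³, so Δρ ≈ 1.529 kg m⁻³.
N² = (g/ρ₀)·Δρ/Δz = g·(Δρ/ρ₀)/Δz = 9.8 × 1.4916 × 10⁻³ / 19 = 7.6935 × 10⁻⁴ s⁻².
N = √(7.6935 × 10⁻⁴) = 0.027737 rad s⁻¹ → T = 2π/N = 226.53 s ≈ 227 s.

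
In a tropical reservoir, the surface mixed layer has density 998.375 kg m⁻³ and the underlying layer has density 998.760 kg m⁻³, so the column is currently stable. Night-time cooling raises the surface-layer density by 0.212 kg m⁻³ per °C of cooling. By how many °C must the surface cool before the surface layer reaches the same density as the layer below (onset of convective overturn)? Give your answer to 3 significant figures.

Density deficit of the surface layer: 998.760 − 998.375 = 0.385 kg m⁻³.
Required change = 0.385 / 0.212 = 1.82 °C.

1.82 °C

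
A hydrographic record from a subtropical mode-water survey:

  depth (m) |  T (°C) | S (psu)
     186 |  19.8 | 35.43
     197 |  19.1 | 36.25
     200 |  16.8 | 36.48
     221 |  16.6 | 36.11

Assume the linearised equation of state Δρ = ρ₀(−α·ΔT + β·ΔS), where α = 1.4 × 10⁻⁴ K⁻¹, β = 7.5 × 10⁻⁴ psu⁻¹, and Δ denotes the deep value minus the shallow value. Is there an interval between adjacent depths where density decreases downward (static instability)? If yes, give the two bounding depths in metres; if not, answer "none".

200–221 m

Evaluate Δρ/ρ₀ = −αΔT + βΔS across each adjacent pair:
  186–197 m: −αΔT+βΔS = −(1.4 × 10⁻⁴)(-0.7)+(7.5 × 10⁻⁴)(+0.82) = 7.1 × 10⁻⁴ → stable
  197–200 m: −αΔT+βΔS = −(1.4 × 10⁻⁴)(-2.3)+(7.5 × 10⁻⁴)(+0.23) = 4.9 × 10⁻⁴ → stable
  200–221 m: −αΔT+βΔS = −(1.4 × 10⁻⁴)(-0.2)+(7.5 × 10⁻⁴)(-0.37) = -2.5 × 10⁻⁴ → UNSTABLE
The 200–221 m interval has Δρ < 0: lighter water underlies denser water.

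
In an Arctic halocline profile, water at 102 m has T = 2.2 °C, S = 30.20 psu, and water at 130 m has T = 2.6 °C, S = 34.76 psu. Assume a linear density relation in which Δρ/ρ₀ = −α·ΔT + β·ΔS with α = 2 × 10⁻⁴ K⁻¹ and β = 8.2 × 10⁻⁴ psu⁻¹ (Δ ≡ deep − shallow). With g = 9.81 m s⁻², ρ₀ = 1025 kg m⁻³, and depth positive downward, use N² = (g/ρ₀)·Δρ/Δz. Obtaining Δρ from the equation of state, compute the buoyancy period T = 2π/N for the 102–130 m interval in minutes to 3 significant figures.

2.92 min

ΔT = +0.4 K, ΔS = +4.56 psu (deep − shallow).
Δρ/ρ₀ = −αΔT + βΔS = -8.00 × 10⁻⁵ + 3.7392 × 10⁻³ = 3.6592 × 10⁻³, so Δρ ≈ 3.751 kg m⁻³.
N² = (g/ρ₀)·Δρ/Δz = g·(Δρ/ρ₀)/Δz = 9.81 × 3.6592 × 10⁻³ / 28 = 1.2820 × 10⁻³ s⁻².
N = √(1.2820 × 10⁻³) = 0.035805 rad s⁻¹ → T = 2π/N = 175.48 s = 2.9247 min ≈ 2.92 min.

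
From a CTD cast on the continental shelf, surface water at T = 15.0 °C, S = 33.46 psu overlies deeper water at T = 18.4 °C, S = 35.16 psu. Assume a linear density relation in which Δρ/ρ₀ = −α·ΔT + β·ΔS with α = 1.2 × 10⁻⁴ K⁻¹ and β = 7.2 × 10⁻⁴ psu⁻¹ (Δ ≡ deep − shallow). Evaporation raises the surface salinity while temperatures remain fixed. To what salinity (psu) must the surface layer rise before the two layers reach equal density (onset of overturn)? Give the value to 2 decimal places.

Neutral buoyancy requires −α(T_deep − T_surf) + β(S_deep − S_surf′) = 0.
S_surf′ = S_deep − (α/β)·ΔT = 35.16 − (1.2 × 10⁻⁴/7.2 × 10⁻⁴)·(+3.4) = 34.5933 psu.
Increase required: 34.5933 − 33.46 = 1.1333 psu.

34.59 psu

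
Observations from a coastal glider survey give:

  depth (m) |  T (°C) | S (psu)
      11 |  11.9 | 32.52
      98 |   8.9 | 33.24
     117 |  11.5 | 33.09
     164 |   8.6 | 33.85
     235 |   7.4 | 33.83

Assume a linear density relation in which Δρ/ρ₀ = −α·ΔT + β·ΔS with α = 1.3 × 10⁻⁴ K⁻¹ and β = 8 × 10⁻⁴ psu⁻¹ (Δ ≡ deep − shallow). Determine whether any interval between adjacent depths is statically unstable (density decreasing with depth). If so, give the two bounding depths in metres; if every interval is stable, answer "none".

98–117 m

Evaluate Δρ/ρ₀ = −αΔT + βΔS across each adjacent pair:
  11–98 m: −αΔT+βΔS = −(1.3 × 10⁻⁴)(-3.0)+(8 × 10⁻⁴)(+0.72) = 9.7 × 10⁻⁴ → stable
  98–117 m: −αΔT+βΔS = −(1.3 × 10⁻⁴)(+2.6)+(8 × 10⁻⁴)(-0.15) = -4.6 × 10⁻⁴ → UNSTABLE
  117–164 m: −αΔT+βΔS = −(1.3 × 10⁻⁴)(-2.9)+(8 × 10⁻⁴)(+0.76) = 9.8 × 10⁻⁴ → stable
  164–235 m: −αΔT+βΔS = −(1.3 × 10⁻⁴)(-1.2)+(8 × 10⁻⁴)(-0.02) = 1.4 × 10⁻⁴ → stable
The 98–117 m interval has Δρ < 0: lighter water underlies denser water.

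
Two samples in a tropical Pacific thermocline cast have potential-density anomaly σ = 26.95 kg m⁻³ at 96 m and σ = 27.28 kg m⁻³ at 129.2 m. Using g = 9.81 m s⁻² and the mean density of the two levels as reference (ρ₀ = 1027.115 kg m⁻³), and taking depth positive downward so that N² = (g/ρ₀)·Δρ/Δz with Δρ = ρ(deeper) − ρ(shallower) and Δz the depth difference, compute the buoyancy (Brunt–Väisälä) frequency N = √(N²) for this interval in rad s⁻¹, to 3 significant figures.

9.74 × 10⁻³ rad s⁻¹

Δρ = 1027.28 − 1026.95 = 0.33 kg m⁻³ over Δz = 129.2 − 96 = 33.2 m.
N² = (9.81/1027.115) × (0.33/33.2) = 9.4935 × 10⁻⁵ s⁻².
N = √(9.4935 × 10⁻⁵) = 9.7435 × 10⁻³ rad s⁻¹ ≈ 9.74 × 10⁻³ rad s⁻¹.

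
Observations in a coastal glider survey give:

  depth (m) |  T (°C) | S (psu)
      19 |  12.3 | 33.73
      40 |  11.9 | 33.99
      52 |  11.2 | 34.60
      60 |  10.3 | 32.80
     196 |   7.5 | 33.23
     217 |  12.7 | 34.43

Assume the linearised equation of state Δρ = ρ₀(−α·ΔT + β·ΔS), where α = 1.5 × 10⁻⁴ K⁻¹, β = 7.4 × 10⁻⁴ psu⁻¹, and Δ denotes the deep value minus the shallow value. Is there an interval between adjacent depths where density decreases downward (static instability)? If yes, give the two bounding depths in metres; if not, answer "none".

Evaluate Δρ/ρ₀ = −αΔT + βΔS across each adjacent pair:
  19–40 m: −αΔT+βΔS = −(1.5 × 10⁻⁴)(-0.4)+(7.4 × 10⁻⁴)(+0.26) = 2.5 × 10⁻⁴ → stable
  40–52 m: −αΔT+βΔS = −(1.5 × 10⁻⁴)(-0.7)+(7.4 × 10⁻⁴)(+0.61) = 5.6 × 10⁻⁴ → stable
  52–60 m: −αΔT+βΔS = −(1.5 × 10⁻⁴)(-0.9)+(7.4 × 10⁻⁴)(-1.80) = -1.2 × 10⁻³ → UNSTABLE
  60–196 m: −αΔT+βΔS = −(1.5 × 10⁻⁴)(-2.8)+(7.4 × 10⁻⁴)(+0.43) = 7.4 × 10⁻⁴ → stable
  196–217 m: −αΔT+βΔS = −(1.5 × 10⁻⁴)(+5.2)+(7.4 × 10⁻⁴)(+1.20) = 1.1 × 10⁻⁴ → stable
The 52–60 m interval has Δρ < 0: lighter water underlies denser water.

52–60 m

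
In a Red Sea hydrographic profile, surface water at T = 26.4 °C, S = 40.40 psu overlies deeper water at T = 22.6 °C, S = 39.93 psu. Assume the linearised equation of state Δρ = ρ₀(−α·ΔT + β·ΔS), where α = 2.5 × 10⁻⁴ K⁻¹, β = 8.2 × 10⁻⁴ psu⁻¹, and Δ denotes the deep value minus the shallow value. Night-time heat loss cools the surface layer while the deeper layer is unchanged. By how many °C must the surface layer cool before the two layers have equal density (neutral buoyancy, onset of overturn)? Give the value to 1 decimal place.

Neutral buoyancy requires Δρ = 0, i.e. −α(T_deep − T_surf′) + β(S_deep − S_surf) = 0.
T_surf′ = T_deep − (β/α)·ΔS = 22.6 − (8.2 × 10⁻⁴/2.5 × 10⁻⁴)·(-0.47) = 24.142 °C.
Cooling required: 26.4 − (24.142) = 2.258 °C.

2.3 °C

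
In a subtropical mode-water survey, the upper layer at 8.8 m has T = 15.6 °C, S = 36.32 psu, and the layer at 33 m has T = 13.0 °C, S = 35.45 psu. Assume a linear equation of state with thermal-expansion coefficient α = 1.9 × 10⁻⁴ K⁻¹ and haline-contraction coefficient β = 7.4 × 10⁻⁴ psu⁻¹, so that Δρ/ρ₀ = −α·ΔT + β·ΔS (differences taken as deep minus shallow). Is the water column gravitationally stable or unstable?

ΔT = 13.0 − 15.6 = -2.6 K and ΔS = 35.45 − 36.32 = -0.87 psu (deep − shallow).
−αΔT = 4.94 × 10⁻⁴; βΔS = -6.438 × 10⁻⁴; sum Δρ/ρ₀ = -1.498 × 10⁻⁴.
Δρ/ρ₀ < 0, so Δρ < 0: deeper water is lighter → statically unstable; the column would overturn.

unstable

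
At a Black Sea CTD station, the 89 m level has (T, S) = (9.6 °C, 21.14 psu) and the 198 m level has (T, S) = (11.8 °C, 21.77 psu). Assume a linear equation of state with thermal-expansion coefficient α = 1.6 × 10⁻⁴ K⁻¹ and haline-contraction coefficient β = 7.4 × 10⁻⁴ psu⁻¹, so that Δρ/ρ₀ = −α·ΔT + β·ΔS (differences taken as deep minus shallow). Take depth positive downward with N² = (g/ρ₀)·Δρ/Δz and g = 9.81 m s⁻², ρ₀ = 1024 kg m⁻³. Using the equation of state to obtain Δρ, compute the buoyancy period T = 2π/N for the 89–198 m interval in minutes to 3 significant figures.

ΔT = +2.2 K, ΔS = +0.63 psu (deep − shallow).
Δρ/ρ₀ = −αΔT + βΔS = -3.52 × 10⁻⁴ + 4.662 × 10⁻⁴ = 1.142 × 10⁻⁴, so Δρ ≈ 0.1169 kg m⁻³.
N² = (g/ρ₀)·Δρ/Δz = g·(Δρ/ρ₀)/Δz = 9.81 × 1.142 × 10⁻⁴ / 109 = 1.0278 × 10⁻⁵ s⁻².
N = √(1.0278 × 10⁻⁵) = 3.2059 × 10⁻³ rad s⁻¹ → T = 2π/N = 1.9599 × 10³ s = 32.665 min ≈ 32.7 min.

32.7 min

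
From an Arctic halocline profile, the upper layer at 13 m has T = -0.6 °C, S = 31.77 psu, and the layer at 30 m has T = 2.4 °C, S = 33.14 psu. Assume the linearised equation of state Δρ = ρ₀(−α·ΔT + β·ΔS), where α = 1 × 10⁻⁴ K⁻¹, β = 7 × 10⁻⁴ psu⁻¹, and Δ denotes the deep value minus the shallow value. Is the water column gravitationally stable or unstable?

stable

ΔT = 2.4 − -0.6 = +3.0 K and ΔS = 33.14 − 31.77 = +1.37 psu (deep − shallow).
−αΔT = -3.00 × 10⁻⁴; βΔS = 9.59 × 10⁻⁴; sum Δρ/ρ₀ = 6.59 × 10⁻⁴.
Δρ/ρ₀ > 0, so Δρ > 0: deeper water is denser → statically stable.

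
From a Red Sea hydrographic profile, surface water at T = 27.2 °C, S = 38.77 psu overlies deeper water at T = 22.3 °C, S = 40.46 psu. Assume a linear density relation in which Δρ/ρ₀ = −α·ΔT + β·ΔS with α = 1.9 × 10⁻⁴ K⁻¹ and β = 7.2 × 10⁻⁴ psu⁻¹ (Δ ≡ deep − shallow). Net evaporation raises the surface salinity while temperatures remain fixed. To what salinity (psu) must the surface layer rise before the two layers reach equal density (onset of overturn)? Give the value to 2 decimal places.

41.75 psu

Neutral buoyancy requires −α(T_deep − T_surf) + β(S_deep − S_surf′) = 0.
S_surf′ = S_deep − (α/β)·ΔT = 40.46 − (1.9 × 10⁻⁴/7.2 × 10⁻⁴)·(-4.9) = 41.7531 psu.
Increase required: 41.7531 − 38.77 = 2.9831 psu.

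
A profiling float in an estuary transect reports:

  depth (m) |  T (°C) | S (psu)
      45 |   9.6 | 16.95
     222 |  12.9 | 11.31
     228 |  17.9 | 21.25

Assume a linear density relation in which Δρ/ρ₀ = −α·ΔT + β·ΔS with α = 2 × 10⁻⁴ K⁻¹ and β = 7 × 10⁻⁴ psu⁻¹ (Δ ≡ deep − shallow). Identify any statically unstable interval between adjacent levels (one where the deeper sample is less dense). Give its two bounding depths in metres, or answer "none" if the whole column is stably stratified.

Evaluate Δρ/ρ₀ = −αΔT + βΔS across each adjacent pair:
  45–222 m: −αΔT+βΔS = −(2 × 10⁻⁴)(+3.3)+(7 × 10⁻⁴)(-5.64) = -4.6 × 10⁻³ → UNSTABLE
  222–228 m: −αΔT+βΔS = −(2 × 10⁻⁴)(+5.0)+(7 × 10⁻⁴)(+9.94) = 6.0 × 10⁻³ → stable
The 45–222 m interval has Δρ < 0: lighter water underlies denser water.

45–222 m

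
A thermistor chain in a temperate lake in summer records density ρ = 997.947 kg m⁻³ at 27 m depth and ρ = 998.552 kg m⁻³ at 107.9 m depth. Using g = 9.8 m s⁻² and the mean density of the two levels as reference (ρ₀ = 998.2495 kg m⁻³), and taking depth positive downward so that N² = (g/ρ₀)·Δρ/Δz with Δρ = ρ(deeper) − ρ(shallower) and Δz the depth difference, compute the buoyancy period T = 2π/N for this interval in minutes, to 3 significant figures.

Δρ = 998.552 − 997.947 = 0.605 kg m⁻³ over Δz = 107.9 − 27 = 80.9 m.
N² = (9.8/998.2495) × (0.605/80.9) = 7.3417 × 10⁻⁵ s⁻².
N = √(7.3417 × 10⁻⁵) = 8.5684 × 10⁻³ rad s⁻¹, so T = 2π/N = 733.30 s = 12.222 min ≈ 12.2 min.
N² > 0, so the interval is statically stable.

12.2 min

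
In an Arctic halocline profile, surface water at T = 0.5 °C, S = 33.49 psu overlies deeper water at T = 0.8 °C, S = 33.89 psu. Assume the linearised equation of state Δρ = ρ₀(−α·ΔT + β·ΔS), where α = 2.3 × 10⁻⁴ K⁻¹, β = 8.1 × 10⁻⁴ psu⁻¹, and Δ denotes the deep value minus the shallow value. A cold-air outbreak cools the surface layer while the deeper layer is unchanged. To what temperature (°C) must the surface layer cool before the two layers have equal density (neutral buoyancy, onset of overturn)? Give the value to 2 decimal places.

-0.61 °C

Neutral buoyancy requires Δρ = 0, i.e. −α(T_deep − T_surf′) + β(S_deep − S_surf) = 0.
T_surf′ = T_deep − (β/α)·ΔS = 0.8 − (8.1 × 10⁻⁴/2.3 × 10⁻⁴)·(+0.40) = -0.6087 °C.
Cooling required: 0.5 − (-0.6087) = 1.1087 °C.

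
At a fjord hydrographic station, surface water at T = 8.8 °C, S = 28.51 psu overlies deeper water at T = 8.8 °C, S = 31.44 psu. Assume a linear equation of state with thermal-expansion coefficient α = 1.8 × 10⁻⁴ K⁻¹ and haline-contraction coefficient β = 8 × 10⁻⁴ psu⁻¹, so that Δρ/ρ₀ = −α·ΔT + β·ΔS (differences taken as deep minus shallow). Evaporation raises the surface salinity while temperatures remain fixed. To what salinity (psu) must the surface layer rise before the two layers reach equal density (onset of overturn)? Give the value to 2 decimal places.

Neutral buoyancy requires −α(T_deep − T_surf) + β(S_deep − S_surf′) = 0.
S_surf′ = S_deep − (α/β)·ΔT = 31.44 − (1.8 × 10⁻⁴/8 × 10⁻⁴)·(+0.0) = 31.4400 psu.
Increase required: 31.4400 − 28.51 = 2.9300 psu.

31.44 psu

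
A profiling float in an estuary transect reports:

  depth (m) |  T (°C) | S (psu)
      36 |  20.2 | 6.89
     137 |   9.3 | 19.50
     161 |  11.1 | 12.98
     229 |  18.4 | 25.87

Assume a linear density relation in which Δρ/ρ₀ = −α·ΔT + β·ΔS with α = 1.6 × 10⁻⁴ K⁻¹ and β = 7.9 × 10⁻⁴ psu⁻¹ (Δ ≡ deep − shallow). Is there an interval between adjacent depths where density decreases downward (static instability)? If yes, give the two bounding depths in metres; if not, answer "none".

Evaluate Δρ/ρ₀ = −αΔT + βΔS across each adjacent pair:
  36–137 m: −αΔT+βΔS = −(1.6 × 10⁻⁴)(-10.9)+(7.9 × 10⁻⁴)(+12.61) = 0.012 → stable
  137–161 m: −αΔT+βΔS = −(1.6 × 10⁻⁴)(+1.8)+(7.9 × 10⁻⁴)(-6.52) = -5.4 × 10⁻³ → UNSTABLE
  161–229 m: −αΔT+βΔS = −(1.6 × 10⁻⁴)(+7.3)+(7.9 × 10⁻⁴)(+12.89) = 9.0 × 10⁻³ → stable
The 137–161 m interval has Δρ < 0: lighter water underlies denser water.

137–161 m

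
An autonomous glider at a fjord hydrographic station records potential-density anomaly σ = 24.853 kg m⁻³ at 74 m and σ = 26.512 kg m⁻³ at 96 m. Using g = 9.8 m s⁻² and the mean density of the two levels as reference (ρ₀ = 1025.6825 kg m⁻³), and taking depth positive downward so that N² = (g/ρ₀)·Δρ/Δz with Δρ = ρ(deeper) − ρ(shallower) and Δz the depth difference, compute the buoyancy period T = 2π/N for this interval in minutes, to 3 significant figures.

3.90 min

Δρ = 1026.512 − 1024.853 = 1.659 kg m⁻³ over Δz = 96 − 74 = 22 m.
N² = (9.8/1025.6825) × (1.659/22) = 7.2050 × 10⁻⁴ s⁻².
N = √(7.2050 × 10⁻⁴) = 0.026842 rad s⁻¹, so T = 2π/N = 234.08 s = 3.9013 min ≈ 3.90 min.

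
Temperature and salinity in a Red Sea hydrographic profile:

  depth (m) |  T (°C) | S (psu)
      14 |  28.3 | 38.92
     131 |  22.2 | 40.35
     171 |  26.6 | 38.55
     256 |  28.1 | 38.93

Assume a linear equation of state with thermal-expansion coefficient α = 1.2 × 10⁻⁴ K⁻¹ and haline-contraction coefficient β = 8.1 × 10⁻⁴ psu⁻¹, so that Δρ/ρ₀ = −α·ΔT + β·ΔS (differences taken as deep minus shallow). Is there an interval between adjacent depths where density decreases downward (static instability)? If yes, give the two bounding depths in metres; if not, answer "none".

Evaluate Δρ/ρ₀ = −αΔT + βΔS across each adjacent pair:
  14–131 m: −αΔT+βΔS = −(1.2 × 10⁻⁴)(-6.1)+(8.1 × 10⁻⁴)(+1.43) = 1.9 × 10⁻³ → stable
  131–171 m: −αΔT+βΔS = −(1.2 × 10⁻⁴)(+4.4)+(8.1 × 10⁻⁴)(-1.80) = -2.0 × 10⁻³ → UNSTABLE
  171–256 m: −αΔT+βΔS = −(1.2 × 10⁻⁴)(+1.5)+(8.1 × 10⁻⁴)(+0.38) = 1.3 × 10⁻⁴ → stable
The 131–171 m interval has Δρ < 0: lighter water underlies denser water.

131–171 m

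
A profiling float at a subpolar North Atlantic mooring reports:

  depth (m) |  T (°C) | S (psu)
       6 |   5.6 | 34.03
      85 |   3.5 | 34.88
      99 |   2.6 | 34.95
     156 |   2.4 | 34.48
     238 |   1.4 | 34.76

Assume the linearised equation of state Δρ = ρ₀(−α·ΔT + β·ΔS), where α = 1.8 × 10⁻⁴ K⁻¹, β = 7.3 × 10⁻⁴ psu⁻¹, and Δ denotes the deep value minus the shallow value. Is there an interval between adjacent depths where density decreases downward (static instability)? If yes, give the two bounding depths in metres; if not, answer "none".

Evaluate Δρ/ρ₀ = −αΔT + βΔS across each adjacent pair:
  6–85 m: −αΔT+βΔS = −(1.8 × 10⁻⁴)(-2.1)+(7.3 × 10⁻⁴)(+0.85) = 1.0 × 10⁻³ → stable
  85–99 m: −αΔT+βΔS = −(1.8 × 10⁻⁴)(-0.9)+(7.3 × 10⁻⁴)(+0.07) = 2.1 × 10⁻⁴ → stable
  99–156 m: −αΔT+βΔS = −(1.8 × 10⁻⁴)(-0.2)+(7.3 × 10⁻⁴)(-0.47) = -3.1 × 10⁻⁴ → UNSTABLE
  156–238 m: −αΔT+βΔS = −(1.8 × 10⁻⁴)(-1.0)+(7.3 × 10⁻⁴)(+0.28) = 3.8 × 10⁻⁴ → stable
The 99–156 m interval has Δρ < 0: lighter water underlies denser water.

99–156 m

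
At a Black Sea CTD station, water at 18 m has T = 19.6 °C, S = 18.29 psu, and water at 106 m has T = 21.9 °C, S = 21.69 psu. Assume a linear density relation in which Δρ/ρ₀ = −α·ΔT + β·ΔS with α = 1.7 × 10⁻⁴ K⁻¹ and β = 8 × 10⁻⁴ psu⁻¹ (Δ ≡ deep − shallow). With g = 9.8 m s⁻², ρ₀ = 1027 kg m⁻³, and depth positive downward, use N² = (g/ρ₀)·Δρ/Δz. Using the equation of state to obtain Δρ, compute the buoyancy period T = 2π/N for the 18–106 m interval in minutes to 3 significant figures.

ΔT = +2.3 K, ΔS = +3.40 psu (deep − shallow).
Δρ/ρ₀ = −αΔT + βΔS = -3.91 × 10⁻⁴ + 2.72 × 10⁻³ = 2.329 × 10⁻³, so Δρ ≈ 2.392 kg m⁻³.
N² = (g/ρ₀)·Δρ/Δz = g·(Δρ/ρ₀)/Δz = 9.8 × 2.329 × 10⁻³ / 88 = 2.5937 × 10⁻⁴ s⁻².
N = √(2.5937 × 10⁻⁴) = 0.016105 rad s⁻¹ → T = 2π/N = 390.14 s = 6.5023 min ≈ 6.50 min.

6.50 min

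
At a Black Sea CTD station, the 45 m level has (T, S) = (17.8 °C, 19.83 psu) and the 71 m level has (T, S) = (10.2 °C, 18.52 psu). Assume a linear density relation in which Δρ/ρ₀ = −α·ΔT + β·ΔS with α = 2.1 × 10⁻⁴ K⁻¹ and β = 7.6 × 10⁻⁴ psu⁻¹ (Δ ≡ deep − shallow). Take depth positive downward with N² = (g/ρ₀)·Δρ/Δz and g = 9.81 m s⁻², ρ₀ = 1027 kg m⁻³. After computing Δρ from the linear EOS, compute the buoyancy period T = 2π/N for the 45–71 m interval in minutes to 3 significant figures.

6.96 min

ΔT = -7.6 K, ΔS = -1.31 psu (deep − shallow).
Δρ/ρ₀ = −αΔT + βΔS = 1.596 × 10⁻³ − 9.956 × 10⁻⁴ = 6.004 × 10⁻⁴, so Δρ ≈ 0.6166 kg m⁻³.
N² = (g/ρ₀)·Δρ/Δz = g·(Δρ/ρ₀)/Δz = 9.81 × 6.004 × 10⁻⁴ / 26 = 2.2654 × 10⁻⁴ s⁻².
N = √(2.2654 × 10⁻⁴) = 0.015051 rad s⁻¹ → T = 2π/N = 417.46 s = 6.9577 min ≈ 6.96 min.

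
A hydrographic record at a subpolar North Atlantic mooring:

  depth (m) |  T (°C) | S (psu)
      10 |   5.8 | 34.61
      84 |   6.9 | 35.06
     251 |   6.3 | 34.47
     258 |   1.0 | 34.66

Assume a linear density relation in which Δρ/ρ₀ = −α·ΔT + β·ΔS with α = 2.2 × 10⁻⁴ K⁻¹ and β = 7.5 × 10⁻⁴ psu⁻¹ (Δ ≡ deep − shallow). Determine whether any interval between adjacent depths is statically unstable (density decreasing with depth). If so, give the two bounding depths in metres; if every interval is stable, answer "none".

84–251 m

Evaluate Δρ/ρ₀ = −αΔT + βΔS across each adjacent pair:
  10–84 m: −αΔT+βΔS = −(2.2 × 10⁻⁴)(+1.1)+(7.5 × 10⁻⁴)(+0.45) = 9.5 × 10⁻⁵ → stable
  84–251 m: −αΔT+βΔS = −(2.2 × 10⁻⁴)(-0.6)+(7.5 × 10⁻⁴)(-0.59) = -3.1 × 10⁻⁴ → UNSTABLE
  251–258 m: −αΔT+βΔS = −(2.2 × 10⁻⁴)(-5.3)+(7.5 × 10⁻⁴)(+0.19) = 1.3 × 10⁻³ → stable
The 84–251 m interval has Δρ < 0: lighter water underlies denser water.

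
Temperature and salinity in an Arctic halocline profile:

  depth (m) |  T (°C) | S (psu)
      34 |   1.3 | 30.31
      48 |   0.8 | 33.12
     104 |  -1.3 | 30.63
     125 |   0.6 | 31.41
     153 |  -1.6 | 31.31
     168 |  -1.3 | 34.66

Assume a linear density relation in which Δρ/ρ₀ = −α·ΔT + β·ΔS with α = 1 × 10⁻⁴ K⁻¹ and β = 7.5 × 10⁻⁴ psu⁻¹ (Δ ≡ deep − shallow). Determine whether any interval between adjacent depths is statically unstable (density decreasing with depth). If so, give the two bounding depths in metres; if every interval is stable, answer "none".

Evaluate Δρ/ρ₀ = −αΔT + βΔS across each adjacent pair:
  34–48 m: −αΔT+βΔS = −(1 × 10⁻⁴)(-0.5)+(7.5 × 10⁻⁴)(+2.81) = 2.2 × 10⁻³ → stable
  48–104 m: −αΔT+βΔS = −(1 × 10⁻⁴)(-2.1)+(7.5 × 10⁻⁴)(-2.49) = -1.7 × 10⁻³ → UNSTABLE
  104–125 m: −αΔT+βΔS = −(1 × 10⁻⁴)(+1.9)+(7.5 × 10⁻⁴)(+0.78) = 4.0 × 10⁻⁴ → stable
  125–153 m: −αΔT+βΔS = −(1 × 10⁻⁴)(-2.2)+(7.5 × 10⁻⁴)(-0.10) = 1.5 × 10⁻⁴ → stable
  153–168 m: −αΔT+βΔS = −(1 × 10⁻⁴)(+0.3)+(7.5 × 10⁻⁴)(+3.35) = 2.5 × 10⁻³ → stable
The 48–104 m interval has Δρ < 0: lighter water underlies denser water.

48–104 m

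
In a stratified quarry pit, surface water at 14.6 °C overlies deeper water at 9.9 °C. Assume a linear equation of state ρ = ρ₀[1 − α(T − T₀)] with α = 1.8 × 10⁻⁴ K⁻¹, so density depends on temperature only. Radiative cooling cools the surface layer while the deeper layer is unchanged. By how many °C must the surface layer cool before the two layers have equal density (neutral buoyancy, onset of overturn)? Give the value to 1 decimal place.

With temperature the only control, equal density requires T_surf′ = T_deep.
T_surf′ = 9.9 °C.
Cooling required: 14.6 − 9.9 = 4.7 °C.

4.7 °C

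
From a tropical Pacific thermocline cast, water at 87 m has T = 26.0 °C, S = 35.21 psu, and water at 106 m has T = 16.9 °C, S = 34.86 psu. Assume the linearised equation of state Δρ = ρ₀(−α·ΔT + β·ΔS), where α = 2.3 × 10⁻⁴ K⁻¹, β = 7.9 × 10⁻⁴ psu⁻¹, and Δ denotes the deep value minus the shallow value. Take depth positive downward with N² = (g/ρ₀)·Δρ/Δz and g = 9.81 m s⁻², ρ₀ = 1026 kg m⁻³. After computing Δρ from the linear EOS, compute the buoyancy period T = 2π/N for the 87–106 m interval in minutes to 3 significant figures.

3.42 min

ΔT = -9.1 K, ΔS = -0.35 psu (deep − shallow).
Δρ/ρ₀ = −αΔT + βΔS = 2.093 × 10⁻³ − 2.765 × 10⁻⁴ = 1.8165 × 10⁻³, so Δρ ≈ 1.864 kg m⁻³.
N² = (g/ρ₀)·Δρ/Δz = g·(Δρ/ρ₀)/Δz = 9.81 × 1.8165 × 10⁻³ / 19 = 9.3789 × 10⁻⁴ s⁻².
N = √(9.3789 × 10⁻⁴) = 0.030625 rad s⁻¹ → T = 2π/N = 205.17 s = 3.4195 min ≈ 3.42 min.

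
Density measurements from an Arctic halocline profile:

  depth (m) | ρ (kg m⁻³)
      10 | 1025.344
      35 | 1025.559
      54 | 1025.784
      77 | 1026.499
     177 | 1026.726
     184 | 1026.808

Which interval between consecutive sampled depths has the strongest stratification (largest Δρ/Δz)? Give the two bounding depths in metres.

Compute the density gradient over each adjacent pair:
  10–35 m: Δρ/Δz = 0.215/25 = 8.6 × 10⁻³ kg m⁻⁴
  35–54 m: Δρ/Δz = 0.225/19 = 0.012 kg m⁻⁴
  54–77 m: Δρ/Δz = 0.715/23 = 0.031 kg m⁻⁴
  77–177 m: Δρ/Δz = 0.227/100 = 2.3 × 10⁻³ kg m⁻⁴
  177–184 m: Δρ/Δz = 0.082/7 = 0.012 kg m⁻⁴
The largest gradient is in the 54–77 m interval — the pycnocline.

54–77 m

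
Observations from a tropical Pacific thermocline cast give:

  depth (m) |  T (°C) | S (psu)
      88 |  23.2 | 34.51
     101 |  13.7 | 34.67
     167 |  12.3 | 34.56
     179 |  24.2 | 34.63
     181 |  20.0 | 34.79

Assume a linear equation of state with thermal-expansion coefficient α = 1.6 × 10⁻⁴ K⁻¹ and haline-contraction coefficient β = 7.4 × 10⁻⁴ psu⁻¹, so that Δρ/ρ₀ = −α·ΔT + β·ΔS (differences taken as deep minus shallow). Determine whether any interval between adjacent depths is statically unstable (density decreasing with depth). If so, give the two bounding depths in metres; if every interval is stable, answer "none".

167–179 m

Evaluate Δρ/ρ₀ = −αΔT + βΔS across each adjacent pair:
  88–101 m: −αΔT+βΔS = −(1.6 × 10⁻⁴)(-9.5)+(7.4 × 10⁻⁴)(+0.16) = 1.6 × 10⁻³ → stable
  101–167 m: −αΔT+βΔS = −(1.6 × 10⁻⁴)(-1.4)+(7.4 × 10⁻⁴)(-0.11) = 1.4 × 10⁻⁴ → stable
  167–179 m: −αΔT+βΔS = −(1.6 × 10⁻⁴)(+11.9)+(7.4 × 10⁻⁴)(+0.07) = -1.9 × 10⁻³ → UNSTABLE
  179–181 m: −αΔT+βΔS = −(1.6 × 10⁻⁴)(-4.2)+(7.4 × 10⁻⁴)(+0.16) = 7.9 × 10⁻⁴ → stable
The 167–179 m interval has Δρ < 0: lighter water underlies denser water.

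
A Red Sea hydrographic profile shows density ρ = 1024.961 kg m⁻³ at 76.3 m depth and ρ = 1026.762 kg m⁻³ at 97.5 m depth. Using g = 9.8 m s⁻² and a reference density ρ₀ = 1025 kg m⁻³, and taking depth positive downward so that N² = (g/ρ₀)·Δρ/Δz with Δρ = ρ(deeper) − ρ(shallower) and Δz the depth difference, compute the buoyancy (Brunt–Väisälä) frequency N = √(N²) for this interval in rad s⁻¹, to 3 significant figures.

0.0285 rad s⁻¹

Δρ = 1026.762 − 1024.961 = 1.801 kg m⁻³ over Δz = 97.5 − 76.3 = 21.2 m.
N² = (9.8/1025) × (1.801/21.2) = 8.1223 × 10⁻⁴ s⁻².
N = √(8.1223 × 10⁻⁴) = 0.028500 rad s⁻¹ ≈ 0.0285 rad s⁻¹.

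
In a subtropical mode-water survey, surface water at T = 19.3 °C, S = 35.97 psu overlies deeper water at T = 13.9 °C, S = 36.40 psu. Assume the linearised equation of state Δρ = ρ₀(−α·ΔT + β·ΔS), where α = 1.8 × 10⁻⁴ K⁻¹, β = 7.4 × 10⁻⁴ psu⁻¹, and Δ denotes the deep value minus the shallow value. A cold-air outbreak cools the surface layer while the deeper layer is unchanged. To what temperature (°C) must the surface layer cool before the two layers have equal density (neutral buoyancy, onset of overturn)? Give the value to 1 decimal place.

Neutral buoyancy requires Δρ = 0, i.e. −α(T_deep − T_surf′) + β(S_deep − S_surf) = 0.
T_surf′ = T_deep − (β/α)·ΔS = 13.9 − (7.4 × 10⁻⁴/1.8 × 10⁻⁴)·(+0.43) = 12.132 °C.
Cooling required: 19.3 − (12.132) = 7.168 °C.

12.1 °C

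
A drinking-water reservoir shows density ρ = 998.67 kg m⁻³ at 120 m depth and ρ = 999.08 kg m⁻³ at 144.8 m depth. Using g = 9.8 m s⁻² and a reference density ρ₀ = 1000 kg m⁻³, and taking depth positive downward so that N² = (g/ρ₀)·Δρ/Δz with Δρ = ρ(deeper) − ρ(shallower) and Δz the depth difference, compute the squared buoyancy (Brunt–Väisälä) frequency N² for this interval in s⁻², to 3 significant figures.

Δρ = 999.08 − 998.67 = 0.41 kg m⁻³ over Δz = 144.8 − 120 = 24.8 m.
N² = (9.8/1000) × (0.41/24.8) = 1.6202 × 10⁻⁴ s⁻² ≈ 1.62 × 10⁻⁴ s⁻².

1.62 × 10⁻⁴ s⁻²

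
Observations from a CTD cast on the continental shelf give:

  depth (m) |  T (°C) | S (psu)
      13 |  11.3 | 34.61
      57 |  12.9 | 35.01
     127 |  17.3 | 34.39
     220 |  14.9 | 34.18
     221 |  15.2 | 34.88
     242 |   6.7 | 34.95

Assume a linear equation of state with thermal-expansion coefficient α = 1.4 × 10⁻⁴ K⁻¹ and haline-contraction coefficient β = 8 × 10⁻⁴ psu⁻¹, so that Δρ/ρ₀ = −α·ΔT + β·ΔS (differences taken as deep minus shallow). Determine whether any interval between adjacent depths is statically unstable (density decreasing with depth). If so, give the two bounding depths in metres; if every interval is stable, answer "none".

57–127 m

Evaluate Δρ/ρ₀ = −αΔT + βΔS across each adjacent pair:
  13–57 m: −αΔT+βΔS = −(1.4 × 10⁻⁴)(+1.6)+(8 × 10⁻⁴)(+0.40) = 9.6 × 10⁻⁵ → stable
  57–127 m: −αΔT+βΔS = −(1.4 × 10⁻⁴)(+4.4)+(8 × 10⁻⁴)(-0.62) = -1.1 × 10⁻³ → UNSTABLE
  127–220 m: −αΔT+βΔS = −(1.4 × 10⁻⁴)(-2.4)+(8 × 10⁻⁴)(-0.21) = 1.7 × 10⁻⁴ → stable
  220–221 m: −αΔT+βΔS = −(1.4 × 10⁻⁴)(+0.3)+(8 × 10⁻⁴)(+0.70) = 5.2 × 10⁻⁴ → stable
  221–242 m: −αΔT+βΔS = −(1.4 × 10⁻⁴)(-8.5)+(8 × 10⁻⁴)(+0.07) = 1.2 × 10⁻³ → stable
The 57–127 m interval has Δρ < 0: lighter water underlies denser water.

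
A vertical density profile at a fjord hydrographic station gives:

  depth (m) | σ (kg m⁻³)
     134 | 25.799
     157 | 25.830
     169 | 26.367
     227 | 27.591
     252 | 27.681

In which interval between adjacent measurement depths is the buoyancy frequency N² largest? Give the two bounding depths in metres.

Compute the density gradient over each adjacent pair:
  134–157 m: Δρ/Δz = 0.031/23 = 1.3 × 10⁻³ kg m⁻⁴
  157–169 m: Δρ/Δz = 0.537/12 = 0.045 kg m⁻⁴
  169–227 m: Δρ/Δz = 1.224/58 = 0.021 kg m⁻⁴
  227–252 m: Δρ/Δz = 0.090/25 = 3.6 × 10⁻³ kg m⁻⁴
The largest gradient is in the 157–169 m interval — the pycnocline.

157–169 m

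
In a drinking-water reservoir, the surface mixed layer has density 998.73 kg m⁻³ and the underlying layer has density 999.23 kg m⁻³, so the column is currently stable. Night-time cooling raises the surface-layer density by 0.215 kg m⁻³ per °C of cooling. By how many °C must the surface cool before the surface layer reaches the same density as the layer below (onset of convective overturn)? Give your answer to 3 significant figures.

Density deficit of the surface layer: 999.23 − 998.73 = 0.5 kg m⁻³.
Required change = 0.5 / 0.215 = 2.33 °C.

2.33 °C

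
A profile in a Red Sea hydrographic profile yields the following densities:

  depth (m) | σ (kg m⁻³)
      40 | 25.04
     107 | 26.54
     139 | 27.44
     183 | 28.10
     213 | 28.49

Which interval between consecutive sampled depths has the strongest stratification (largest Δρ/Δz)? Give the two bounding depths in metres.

Compute the density gradient over each adjacent pair:
  40–107 m: Δρ/Δz = 1.50/67 = 0.022 kg m⁻⁴
  107–139 m: Δρ/Δz = 0.90/32 = 0.028 kg m⁻⁴
  139–183 m: Δρ/Δz = 0.66/44 = 0.015 kg m⁻⁴
  183–213 m: Δρ/Δz = 0.39/30 = 0.013 kg m⁻⁴
The largest gradient is in the 107–139 m interval — the pycnocline.

107–139 m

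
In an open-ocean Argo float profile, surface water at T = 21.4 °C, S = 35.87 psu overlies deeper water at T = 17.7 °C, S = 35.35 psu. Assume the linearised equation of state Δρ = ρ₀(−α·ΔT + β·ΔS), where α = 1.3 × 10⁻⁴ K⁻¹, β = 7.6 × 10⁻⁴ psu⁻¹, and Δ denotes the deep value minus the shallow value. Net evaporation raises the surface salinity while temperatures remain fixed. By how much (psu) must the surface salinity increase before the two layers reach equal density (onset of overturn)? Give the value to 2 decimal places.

0.11 psu

Neutral buoyancy requires −α(T_deep − T_surf) + β(S_deep − S_surf′) = 0.
S_surf′ = S_deep − (α/β)·ΔT = 35.35 − (1.3 × 10⁻⁴/7.6 × 10⁻⁴)·(-3.7) = 35.9829 psu.
Increase required: 35.9829 − 35.87 = 0.1129 psu.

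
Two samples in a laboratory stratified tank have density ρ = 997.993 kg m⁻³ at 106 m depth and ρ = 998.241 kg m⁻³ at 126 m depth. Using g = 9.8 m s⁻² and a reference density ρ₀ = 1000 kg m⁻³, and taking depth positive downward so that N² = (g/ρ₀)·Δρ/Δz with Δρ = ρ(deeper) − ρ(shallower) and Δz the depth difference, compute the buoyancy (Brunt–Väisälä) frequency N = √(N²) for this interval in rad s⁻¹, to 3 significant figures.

0.0110 rad s⁻¹

Δρ = 998.241 − 997.993 = 0.248 kg m⁻³ over Δz = 126 − 106 = 20 m.
N² = (9.8/1000) × (0.248/20) = 1.2152 × 10⁻⁴ s⁻².
N = √(1.2152 × 10⁻⁴) = 0.011024 rad s⁻¹ ≈ 0.0110 rad s⁻¹.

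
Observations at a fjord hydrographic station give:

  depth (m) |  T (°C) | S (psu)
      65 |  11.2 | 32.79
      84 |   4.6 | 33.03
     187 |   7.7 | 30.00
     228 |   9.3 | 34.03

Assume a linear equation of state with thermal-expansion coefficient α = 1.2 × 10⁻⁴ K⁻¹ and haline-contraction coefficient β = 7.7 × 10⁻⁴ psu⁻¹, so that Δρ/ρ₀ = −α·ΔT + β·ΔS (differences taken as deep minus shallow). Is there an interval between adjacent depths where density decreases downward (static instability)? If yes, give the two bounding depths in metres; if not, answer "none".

84–187 m

Evaluate Δρ/ρ₀ = −αΔT + βΔS across each adjacent pair:
  65–84 m: −αΔT+βΔS = −(1.2 × 10⁻⁴)(-6.6)+(7.7 × 10⁻⁴)(+0.24) = 9.8 × 10⁻⁴ → stable
  84–187 m: −αΔT+βΔS = −(1.2 × 10⁻⁴)(+3.1)+(7.7 × 10⁻⁴)(-3.03) = -2.7 × 10⁻³ → UNSTABLE
  187–228 m: −αΔT+βΔS = −(1.2 × 10⁻⁴)(+1.6)+(7.7 × 10⁻⁴)(+4.03) = 2.9 × 10⁻³ → stable
The 84–187 m interval has Δρ < 0: lighter water underlies denser water.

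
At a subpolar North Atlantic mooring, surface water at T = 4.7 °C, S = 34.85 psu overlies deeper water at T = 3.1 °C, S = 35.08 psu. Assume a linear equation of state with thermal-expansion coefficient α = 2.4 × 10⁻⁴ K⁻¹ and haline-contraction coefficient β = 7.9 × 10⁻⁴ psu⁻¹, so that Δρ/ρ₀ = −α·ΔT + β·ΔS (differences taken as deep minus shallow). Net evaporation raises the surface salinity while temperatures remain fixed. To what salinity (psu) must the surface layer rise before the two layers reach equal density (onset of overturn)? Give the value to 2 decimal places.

35.57 psu

Neutral buoyancy requires −α(T_deep − T_surf) + β(S_deep − S_surf′) = 0.
S_surf′ = S_deep − (α/β)·ΔT = 35.08 − (2.4 × 10⁻⁴/7.9 × 10⁻⁴)·(-1.6) = 35.5661 psu.
Increase required: 35.5661 − 34.85 = 0.7161 psu.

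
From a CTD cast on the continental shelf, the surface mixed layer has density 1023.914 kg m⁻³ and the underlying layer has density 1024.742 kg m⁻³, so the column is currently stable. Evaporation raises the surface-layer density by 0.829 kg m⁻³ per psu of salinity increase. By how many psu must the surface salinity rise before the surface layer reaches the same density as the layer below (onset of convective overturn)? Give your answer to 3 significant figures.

0.999 psu

Density deficit of the surface layer: 1024.742 − 1023.914 = 0.828 kg m⁻³.
Required change = 0.828 / 0.829 = 0.999 psu.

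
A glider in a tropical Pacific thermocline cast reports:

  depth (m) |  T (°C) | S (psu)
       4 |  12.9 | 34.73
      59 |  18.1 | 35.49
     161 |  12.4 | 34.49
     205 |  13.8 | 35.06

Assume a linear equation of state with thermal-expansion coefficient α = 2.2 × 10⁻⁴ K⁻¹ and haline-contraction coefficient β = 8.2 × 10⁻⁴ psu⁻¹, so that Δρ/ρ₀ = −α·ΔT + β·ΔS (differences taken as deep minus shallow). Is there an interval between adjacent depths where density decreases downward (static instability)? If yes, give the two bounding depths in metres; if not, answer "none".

4–59 m

Evaluate Δρ/ρ₀ = −αΔT + βΔS across each adjacent pair:
  4–59 m: −αΔT+βΔS = −(2.2 × 10⁻⁴)(+5.2)+(8.2 × 10⁻⁴)(+0.76) = -5.2 × 10⁻⁴ → UNSTABLE
  59–161 m: −αΔT+βΔS = −(2.2 × 10⁻⁴)(-5.7)+(8.2 × 10⁻⁴)(-1.00) = 4.3 × 10⁻⁴ → stable
  161–205 m: −αΔT+βΔS = −(2.2 × 10⁻⁴)(+1.4)+(8.2 × 10⁻⁴)(+0.57) = 1.6 × 10⁻⁴ → stable
The 4–59 m interval has Δρ < 0: lighter water underlies denser water.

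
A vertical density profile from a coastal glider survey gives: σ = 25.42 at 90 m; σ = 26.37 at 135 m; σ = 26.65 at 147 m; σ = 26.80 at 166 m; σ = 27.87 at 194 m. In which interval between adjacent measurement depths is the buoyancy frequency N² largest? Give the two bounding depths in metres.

Compute the density gradient over each adjacent pair:
  90–135 m: Δρ/Δz = 0.95/45 = 0.021 kg m⁻⁴
  135–147 m: Δρ/Δz = 0.28/12 = 0.023 kg m⁻⁴
  147–166 m: Δρ/Δz = 0.15/19 = 7.9 × 10⁻³ kg m⁻⁴
  166–194 m: Δρ/Δz = 1.07/28 = 0.038 kg m⁻⁴
The largest gradient is in the 166–194 m interval — the pycnocline.

166–194 m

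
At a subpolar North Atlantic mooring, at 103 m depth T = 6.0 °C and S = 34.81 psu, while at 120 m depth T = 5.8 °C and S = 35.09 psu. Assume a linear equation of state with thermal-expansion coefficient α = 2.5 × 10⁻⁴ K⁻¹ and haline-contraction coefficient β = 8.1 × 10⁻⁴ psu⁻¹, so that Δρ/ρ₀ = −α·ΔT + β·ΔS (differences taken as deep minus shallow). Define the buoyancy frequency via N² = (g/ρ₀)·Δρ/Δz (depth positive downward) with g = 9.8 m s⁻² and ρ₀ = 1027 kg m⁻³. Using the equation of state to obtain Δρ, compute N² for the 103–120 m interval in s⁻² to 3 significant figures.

1.60 × 10⁻⁴ s⁻²

ΔT = -0.2 K, ΔS = +0.28 psu (deep − shallow).
Δρ/ρ₀ = −αΔT + βΔS = 5.00 × 10⁻⁵ + 2.268 × 10⁻⁴ = 2.768 × 10⁻⁴, so Δρ ≈ 0.2843 kg m⁻³.
N² = (g/ρ₀)·Δρ/Δz = g·(Δρ/ρ₀)/Δz = 9.8 × 2.768 × 10⁻⁴ / 17 = 1.5957 × 10⁻⁴ s⁻² ≈ 1.60 × 10⁻⁴ s⁻².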